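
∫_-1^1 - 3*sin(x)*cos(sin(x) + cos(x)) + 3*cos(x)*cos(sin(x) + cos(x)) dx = 3*sin(-cos(1) + sin(1)) + 3*sin(cos(1) + sin(1))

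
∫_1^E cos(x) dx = -sin(1) + sin(E)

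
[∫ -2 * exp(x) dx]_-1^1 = -2*E + 2*exp(-1)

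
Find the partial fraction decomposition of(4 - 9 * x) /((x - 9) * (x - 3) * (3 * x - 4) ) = -72/(115*(3*x - 4)) + 23/(30*(x - 3)) - 77/(138*(x - 9))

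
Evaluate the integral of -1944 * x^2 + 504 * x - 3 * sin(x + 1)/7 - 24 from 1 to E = -648*exp(3) - 24*E + 3*cos(1 + E)/7 - 3*cos(2)/7 + 420 + 252*exp(2)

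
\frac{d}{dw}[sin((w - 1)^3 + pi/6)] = 3*w^2*cos(w^3 - 3*w^2 + 3*w - 1 + pi/6) - 6*w*cos(w^3 - 3*w^2 + 3*w - 1 + pi/6) + 3*cos(w^3 - 3*w^2 + 3*w - 1 + pi/6)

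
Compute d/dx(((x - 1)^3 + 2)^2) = 6*x^5 - 30*x^4 + 60*x^3 - 48*x^2 + 6*x + 6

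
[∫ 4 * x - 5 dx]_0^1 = -3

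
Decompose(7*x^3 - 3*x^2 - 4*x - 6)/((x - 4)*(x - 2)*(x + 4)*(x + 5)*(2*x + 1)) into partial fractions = -2/(63*(2*x + 1)) - 104/(63*(x + 5)) + 81/(56*(x + 4)) - 1/(14*(x - 2)) + 7/(24*(x - 4))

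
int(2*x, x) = x^2 + C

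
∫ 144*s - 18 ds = 72*s^2 - 18*s + C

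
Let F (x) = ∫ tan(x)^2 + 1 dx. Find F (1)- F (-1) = 2*tan(1)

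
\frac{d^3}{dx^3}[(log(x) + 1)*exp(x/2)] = (x^3*exp(x/2)*log(x) + x^3*exp(x/2) + 6*x^2*exp(x/2) - 12*x*exp(x/2) + 16*exp(x/2))/(8*x^3)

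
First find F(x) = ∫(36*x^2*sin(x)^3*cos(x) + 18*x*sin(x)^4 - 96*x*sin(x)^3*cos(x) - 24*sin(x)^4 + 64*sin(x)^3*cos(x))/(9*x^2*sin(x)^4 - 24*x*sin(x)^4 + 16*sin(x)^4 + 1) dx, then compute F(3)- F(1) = -log(sin(1)^4 + 1) + log(25*sin(3)^4 + 1)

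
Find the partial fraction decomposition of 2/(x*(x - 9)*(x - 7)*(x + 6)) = -1/(585*(x + 6)) - 1/(91*(x - 7)) + 1/(135*(x - 9)) + 1/(189*x)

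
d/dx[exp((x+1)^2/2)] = x*exp(x^2/2 + x + 1/2) + exp(x^2/2 + x + 1/2)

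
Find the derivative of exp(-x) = -exp(-x)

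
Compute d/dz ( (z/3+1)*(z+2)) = 2*z/3 + 5/3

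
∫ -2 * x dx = -x^2 + C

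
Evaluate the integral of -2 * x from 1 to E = 1 - exp(2)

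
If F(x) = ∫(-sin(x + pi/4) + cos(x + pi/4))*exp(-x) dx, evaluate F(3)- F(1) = -exp(-1)*sin(pi/4 + 1) + exp(-3)*sin(pi/4 + 3)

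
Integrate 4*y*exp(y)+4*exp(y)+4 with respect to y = 4*y*(exp(y) + 1) + C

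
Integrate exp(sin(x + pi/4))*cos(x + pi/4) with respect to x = exp(sin(x + pi/4)) + C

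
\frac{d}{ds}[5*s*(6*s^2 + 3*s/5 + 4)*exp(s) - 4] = 30*s^3*exp(s) + 93*s^2*exp(s) + 26*s*exp(s) + 20*exp(s)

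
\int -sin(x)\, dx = cos(x) + C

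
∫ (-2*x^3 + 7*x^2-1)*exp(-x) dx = (2*x^3 - x^2 - 2*x - 1)*exp(-x) + C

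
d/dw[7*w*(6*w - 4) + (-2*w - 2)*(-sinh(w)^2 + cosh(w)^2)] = 84*w - 30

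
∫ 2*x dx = x^2 + C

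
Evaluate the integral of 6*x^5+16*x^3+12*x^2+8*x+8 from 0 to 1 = 21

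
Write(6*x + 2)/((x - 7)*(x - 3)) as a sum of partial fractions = -5/(x - 3) + 11/(x - 7)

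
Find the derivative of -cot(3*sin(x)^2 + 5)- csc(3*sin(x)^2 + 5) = 6*sin(x)*cos(x)*cot(3*sin(x)^2 + 5)*csc(3*sin(x)^2 + 5) + 3*sin(2*x) + 3*sin(2*x)/tan(3*cos(2*x)/2 - 13/2)^2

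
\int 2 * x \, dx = x^2 + C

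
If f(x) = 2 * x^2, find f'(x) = 4*x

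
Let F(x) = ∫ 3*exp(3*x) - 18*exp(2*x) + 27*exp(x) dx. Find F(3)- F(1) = -(-3 + E)^3 + (-3 + exp(3))^3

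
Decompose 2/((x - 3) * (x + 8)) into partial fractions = -2/(11*(x + 8)) + 2/(11*(x - 3))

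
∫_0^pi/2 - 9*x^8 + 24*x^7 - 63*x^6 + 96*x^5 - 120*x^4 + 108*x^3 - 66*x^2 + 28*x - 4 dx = (-pi^3/8 - pi + 1 + pi^2/4)^3 - pi^2/4 - 1 + pi + pi^3/8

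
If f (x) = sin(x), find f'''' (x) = sin(x)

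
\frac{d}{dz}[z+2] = 1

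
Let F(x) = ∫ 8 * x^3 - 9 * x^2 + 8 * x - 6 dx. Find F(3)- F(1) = 102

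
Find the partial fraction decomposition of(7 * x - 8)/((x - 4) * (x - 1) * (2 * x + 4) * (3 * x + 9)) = 29/(168*(x + 3)) - 11/(54*(x + 2)) + 1/(216*(x - 1)) + 5/(189*(x - 4))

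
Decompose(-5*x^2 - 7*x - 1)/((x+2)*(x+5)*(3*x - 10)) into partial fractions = -719/(400*(3*x - 10)) - 91/(75*(x + 5)) + 7/(48*(x + 2))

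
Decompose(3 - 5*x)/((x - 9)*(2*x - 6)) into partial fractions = 1/(x - 3) - 7/(2*(x - 9))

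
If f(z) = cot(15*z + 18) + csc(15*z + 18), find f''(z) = 450*cot(15*z + 18)^3 + 450*cot(15*z + 18)^2*csc(15*z + 18) + 450*cot(15*z + 18) + 225*csc(15*z + 18)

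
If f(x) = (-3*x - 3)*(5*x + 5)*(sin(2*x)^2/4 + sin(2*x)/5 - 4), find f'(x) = -15*x^2*sin(4*x)/2 - 6*x^2*cos(2*x) - 15*x*sin(2*x)^2/2 - 6*x*sin(2*x) - 15*x*sin(4*x) - 12*x*cos(2*x) + 120*x - 15*sin(2*x)^2/2 - 6*sin(2*x) - 15*sin(4*x)/2 - 6*cos(2*x) + 120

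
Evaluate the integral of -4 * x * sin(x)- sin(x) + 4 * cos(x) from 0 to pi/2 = -1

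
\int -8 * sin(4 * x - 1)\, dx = 2*cos(4*x - 1) + C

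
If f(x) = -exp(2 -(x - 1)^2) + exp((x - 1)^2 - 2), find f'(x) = (2*x*exp(2*x^2 - 4*x - 2) + 2*x - 2*exp(2*x^2 - 4*x - 2) - 2)*exp(-x^2 + 2*x + 1)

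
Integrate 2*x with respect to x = x^2 + C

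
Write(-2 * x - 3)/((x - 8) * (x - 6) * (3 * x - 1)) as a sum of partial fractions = -33/(391*(3*x - 1)) + 15/(34*(x - 6)) - 19/(46*(x - 8))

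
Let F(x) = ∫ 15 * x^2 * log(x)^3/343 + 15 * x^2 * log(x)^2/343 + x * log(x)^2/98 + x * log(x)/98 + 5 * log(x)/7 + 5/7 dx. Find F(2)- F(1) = log(2)^2/49 + 40*log(2)^3/343 + 10*log(2)/7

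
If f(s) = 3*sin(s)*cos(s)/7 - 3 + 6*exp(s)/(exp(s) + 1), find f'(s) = 3*(-2*exp(2*s)*sin(s)^2 + exp(2*s) - 4*exp(s)*sin(s)^2 + 16*exp(s) - 2*sin(s)^2 + 1)/(7*exp(2*s) + 14*exp(s) + 7)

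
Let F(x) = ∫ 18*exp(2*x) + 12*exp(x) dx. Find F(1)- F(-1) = -(3*exp(-1) + 2)^2 + (2 + 3*E)^2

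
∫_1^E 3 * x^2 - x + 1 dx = -exp(2)/2 - 3/2 + E + exp(3)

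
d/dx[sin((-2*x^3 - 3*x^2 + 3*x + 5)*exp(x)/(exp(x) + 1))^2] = (2*x^3 + 6*x^2*exp(x) + 9*x^2 + 6*x*exp(x) + 3*x - 3*exp(x) - 8)*exp(x)*sin(2*(2*x^3 + 3*x^2 - 3*x - 5)*exp(x)/(exp(x) + 1))/(exp(2*x) + 2*exp(x) + 1)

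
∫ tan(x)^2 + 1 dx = tan(x) + C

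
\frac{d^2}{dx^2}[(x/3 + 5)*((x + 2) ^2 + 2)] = 2*x + 38/3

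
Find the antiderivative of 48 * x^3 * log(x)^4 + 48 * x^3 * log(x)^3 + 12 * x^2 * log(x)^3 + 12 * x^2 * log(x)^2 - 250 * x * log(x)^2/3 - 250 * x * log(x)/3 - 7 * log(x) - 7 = -6*x^2*log(x)^2 - x*log(x) + (6*x^2*log(x)^2 + x*log(x) - 9)^2/3 + C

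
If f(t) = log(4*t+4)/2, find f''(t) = -1/(2*t^2 + 4*t + 2)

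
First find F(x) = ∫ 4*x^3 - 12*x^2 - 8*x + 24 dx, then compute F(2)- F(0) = 16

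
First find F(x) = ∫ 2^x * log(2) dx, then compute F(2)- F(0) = 3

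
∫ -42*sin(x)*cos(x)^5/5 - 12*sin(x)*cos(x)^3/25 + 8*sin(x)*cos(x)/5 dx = 3*sin(x)^4/25 + 14*sin(x)^2/25 + 7*cos(x)^6/5 + C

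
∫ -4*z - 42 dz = -2*z^2 - 42*z + C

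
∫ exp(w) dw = exp(w) + C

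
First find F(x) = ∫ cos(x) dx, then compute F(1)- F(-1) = 2*sin(1)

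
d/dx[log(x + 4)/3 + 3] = 1/(3*x + 12)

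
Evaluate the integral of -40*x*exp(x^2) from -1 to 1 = 0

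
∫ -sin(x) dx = cos(x) + C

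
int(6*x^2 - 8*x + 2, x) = 2*x^3 - 4*x^2 + 2*x + C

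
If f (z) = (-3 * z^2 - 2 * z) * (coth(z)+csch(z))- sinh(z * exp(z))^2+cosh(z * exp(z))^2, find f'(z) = (3*z^2*cosh(z) + 3*z^2 - 6*z*sinh(z) - 3*z*sinh(2*z) + 2*z*cosh(z) + 2*z - 2*sinh(z) - sinh(2*z))/sinh(z)^2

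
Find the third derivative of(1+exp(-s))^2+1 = (-2*exp(s) - 8)*exp(-2*s)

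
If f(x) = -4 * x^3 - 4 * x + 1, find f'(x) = -12*x^2 - 4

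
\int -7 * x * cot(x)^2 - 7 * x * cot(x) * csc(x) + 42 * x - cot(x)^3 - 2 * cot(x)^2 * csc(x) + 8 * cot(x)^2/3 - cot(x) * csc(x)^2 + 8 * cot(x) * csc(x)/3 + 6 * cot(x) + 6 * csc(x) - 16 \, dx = 7*x/3 + (7*x + cot(x) + csc(x) - 3)^2/2 + cot(x)/3 + csc(x)/3 + C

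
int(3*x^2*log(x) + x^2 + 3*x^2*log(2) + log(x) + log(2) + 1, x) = x*(x^2 + 1)*log(2*x) + C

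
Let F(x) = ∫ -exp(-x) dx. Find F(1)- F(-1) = -E + exp(-1)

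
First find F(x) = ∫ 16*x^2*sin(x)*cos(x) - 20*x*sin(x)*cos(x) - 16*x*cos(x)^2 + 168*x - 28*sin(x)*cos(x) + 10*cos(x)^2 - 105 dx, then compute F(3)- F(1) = -14*cos(6) - 8*cos(2) + 440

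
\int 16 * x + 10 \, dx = 8*x^2 + 10*x + C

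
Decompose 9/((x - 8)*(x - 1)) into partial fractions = -9/(7*(x - 1)) + 9/(7*(x - 8))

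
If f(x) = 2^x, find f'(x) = 2^x*log(2)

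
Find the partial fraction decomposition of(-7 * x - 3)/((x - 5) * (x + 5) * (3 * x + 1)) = 3/(112*(3*x + 1)) + 8/(35*(x + 5)) - 19/(80*(x - 5))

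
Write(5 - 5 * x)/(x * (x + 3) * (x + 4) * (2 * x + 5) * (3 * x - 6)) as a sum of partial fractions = 56/(81*(2*x + 5)) + 25/(216*(x + 4)) - 4/(9*(x + 3)) - 1/(324*(x - 2)) - 1/(72*x)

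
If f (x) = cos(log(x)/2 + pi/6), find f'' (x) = (2*sin(log(x)/2 + pi/6) - cos(log(x)/2 + pi/6))/(4*x^2)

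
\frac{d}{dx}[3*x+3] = 3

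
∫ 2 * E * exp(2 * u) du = exp(2*u + 1) + C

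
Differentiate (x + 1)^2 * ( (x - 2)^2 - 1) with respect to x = 4*x^3 - 6*x^2 - 8*x + 2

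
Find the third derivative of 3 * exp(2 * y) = 24*exp(2*y)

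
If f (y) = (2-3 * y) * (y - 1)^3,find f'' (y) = -36*y^2 + 66*y - 30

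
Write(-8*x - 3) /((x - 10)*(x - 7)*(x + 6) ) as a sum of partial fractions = 45/(208*(x + 6)) + 59/(39*(x - 7)) - 83/(48*(x - 10))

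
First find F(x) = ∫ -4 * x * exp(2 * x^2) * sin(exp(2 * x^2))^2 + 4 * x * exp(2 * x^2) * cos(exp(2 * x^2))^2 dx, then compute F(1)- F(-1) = 0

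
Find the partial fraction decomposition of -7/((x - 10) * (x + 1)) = 7/(11*(x + 1)) - 7/(11*(x - 10))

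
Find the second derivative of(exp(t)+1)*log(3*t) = (t^2*exp(t)*log(t) + t^2*exp(t)*log(3) + 2*t*exp(t) - exp(t) - 1)/t^2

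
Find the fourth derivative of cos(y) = cos(y)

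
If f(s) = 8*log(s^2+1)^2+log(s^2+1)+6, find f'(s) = (32*s*log(s^2 + 1) + 2*s)/(s^2 + 1)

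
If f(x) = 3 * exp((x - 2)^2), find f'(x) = 6*x*exp(x^2 - 4*x + 4) - 12*exp(x^2 - 4*x + 4)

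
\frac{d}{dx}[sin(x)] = cos(x)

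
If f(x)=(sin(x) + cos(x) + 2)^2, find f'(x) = 2*cos(2*x) + 4*sqrt(2)*cos(x + pi/4)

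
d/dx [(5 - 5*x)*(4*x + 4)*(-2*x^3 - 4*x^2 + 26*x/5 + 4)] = 200*x^4 + 320*x^3 - 432*x^2 - 320*x + 104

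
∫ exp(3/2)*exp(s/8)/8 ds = exp(s/8 + 3/2) + C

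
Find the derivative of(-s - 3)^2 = 2*s + 6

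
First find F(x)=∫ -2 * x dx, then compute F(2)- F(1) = -3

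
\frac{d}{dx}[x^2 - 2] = 2*x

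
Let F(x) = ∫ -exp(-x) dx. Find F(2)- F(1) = -exp(-1) + exp(-2)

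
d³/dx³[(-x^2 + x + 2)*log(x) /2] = (-2*x^2 - x + 4)/(2*x^3)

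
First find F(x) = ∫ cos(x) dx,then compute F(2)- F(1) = -sin(1) + sin(2)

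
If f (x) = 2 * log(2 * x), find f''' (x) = 4/x^3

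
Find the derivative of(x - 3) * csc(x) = -x*cot(x)*csc(x) + 3*cot(x)*csc(x) + csc(x)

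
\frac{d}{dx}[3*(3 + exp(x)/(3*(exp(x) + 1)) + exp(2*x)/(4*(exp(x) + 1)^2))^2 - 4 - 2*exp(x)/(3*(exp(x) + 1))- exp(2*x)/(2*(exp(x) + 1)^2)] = (195*exp(4*x) + 418*exp(3*x) + 296*exp(2*x) + 64*exp(x))/(12*exp(5*x) + 60*exp(4*x) + 120*exp(3*x) + 120*exp(2*x) + 60*exp(x) + 12)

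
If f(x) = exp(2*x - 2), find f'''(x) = 8*exp(2*x - 2)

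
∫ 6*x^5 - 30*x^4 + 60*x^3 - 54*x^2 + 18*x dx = x^6 - 6*x^5 + 15*x^4 - 18*x^3 + 9*x^2 + C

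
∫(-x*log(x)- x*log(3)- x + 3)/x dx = -(x - 3)*log(3*x) + C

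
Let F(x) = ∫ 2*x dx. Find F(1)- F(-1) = 0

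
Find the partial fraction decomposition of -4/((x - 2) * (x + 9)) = 4/(11*(x + 9)) - 4/(11*(x - 2))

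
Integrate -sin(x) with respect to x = cos(x) + C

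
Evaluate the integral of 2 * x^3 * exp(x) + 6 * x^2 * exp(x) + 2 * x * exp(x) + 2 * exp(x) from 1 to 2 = -4*E + 20*exp(2)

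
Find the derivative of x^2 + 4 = 2*x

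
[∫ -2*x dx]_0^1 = -1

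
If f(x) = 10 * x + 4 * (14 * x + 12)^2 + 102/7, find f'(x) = 1568*x + 1354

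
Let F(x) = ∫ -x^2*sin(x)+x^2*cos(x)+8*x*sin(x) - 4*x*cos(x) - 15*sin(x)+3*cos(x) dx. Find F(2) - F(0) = -9 + cos(2) + sin(2)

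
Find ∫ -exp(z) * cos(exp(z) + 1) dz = -sin(exp(z) + 1) + C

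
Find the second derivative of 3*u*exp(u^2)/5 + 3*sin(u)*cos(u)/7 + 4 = 12*u^3*exp(u^2)/5 + 18*u*exp(u^2)/5 - 6*sin(2*u)/7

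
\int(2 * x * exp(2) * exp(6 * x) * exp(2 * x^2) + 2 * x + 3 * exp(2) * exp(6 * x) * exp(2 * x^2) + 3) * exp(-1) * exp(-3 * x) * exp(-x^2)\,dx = 2*sinh(x^2 + 3*x + 1) + C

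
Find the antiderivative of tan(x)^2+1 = tan(x) + C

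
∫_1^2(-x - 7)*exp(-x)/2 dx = -9*exp(-1)/2 + 5*exp(-2)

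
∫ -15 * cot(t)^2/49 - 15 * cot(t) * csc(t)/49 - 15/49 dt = 15*cot(t)/49 + 15*csc(t)/49 + C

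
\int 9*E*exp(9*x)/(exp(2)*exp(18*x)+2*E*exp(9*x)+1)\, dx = exp(9*x + 1)/(exp(9*x + 1) + 1) + C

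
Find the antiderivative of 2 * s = s^2 + C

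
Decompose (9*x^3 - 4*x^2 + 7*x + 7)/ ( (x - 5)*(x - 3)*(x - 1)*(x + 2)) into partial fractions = 19/(21*(x + 2)) + 19/(24*(x - 1)) - 47/(4*(x - 3)) + 1067/(56*(x - 5))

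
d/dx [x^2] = 2*x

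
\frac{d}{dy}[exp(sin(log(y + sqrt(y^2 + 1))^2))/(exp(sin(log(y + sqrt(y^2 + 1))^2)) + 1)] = 2*(y + sqrt(y^2 + 1))*exp(sin(log(y + sqrt(y^2 + 1))^2))*log(y + sqrt(y^2 + 1))*cos(log(y + sqrt(y^2 + 1))^2)/((exp(sin(log(y + sqrt(y^2 + 1))^2)) + 1)^2*(y^2 + y*sqrt(y^2 + 1) + 1))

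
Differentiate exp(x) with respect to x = exp(x)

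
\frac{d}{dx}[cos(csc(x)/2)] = sin(csc(x)/2)*cot(x)*csc(x)/2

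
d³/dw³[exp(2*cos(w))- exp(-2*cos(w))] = 2*(-4*exp(4*cos(w))*sin(w)^2 + 6*exp(4*cos(w))*cos(w) + exp(4*cos(w)) - 4*sin(w)^2 - 6*cos(w) + 1)*exp(-2*cos(w))*sin(w)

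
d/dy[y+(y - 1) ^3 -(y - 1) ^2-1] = 3*y^2 - 8*y + 6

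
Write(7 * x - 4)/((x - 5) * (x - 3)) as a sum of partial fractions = -17/(2*(x - 3)) + 31/(2*(x - 5))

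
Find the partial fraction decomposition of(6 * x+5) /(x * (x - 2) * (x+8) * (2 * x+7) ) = -128/(693*(2*x + 7)) + 43/(720*(x + 8)) + 17/(220*(x - 2)) - 5/(112*x)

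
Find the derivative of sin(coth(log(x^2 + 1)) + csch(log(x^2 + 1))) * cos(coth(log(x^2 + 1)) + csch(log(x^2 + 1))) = -2*x*(cosh(log(x^2 + 1)) + 1)*cos(2*(coth(log(x^2 + 1)) + csch(log(x^2 + 1))))/((x^2 + 1)*sinh(log(x^2 + 1))^2)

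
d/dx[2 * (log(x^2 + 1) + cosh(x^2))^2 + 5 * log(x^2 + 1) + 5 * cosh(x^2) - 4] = (8*x^3*log(x^2 + 1)*sinh(x^2) + 10*x^3*sinh(x^2) + 4*x^3*sinh(2*x^2) + 8*x*log(x^2 + 1)*sinh(x^2) + 8*x*log(x^2 + 1) + 10*x*sinh(x^2) + 4*x*sinh(2*x^2) + 8*x*cosh(x^2) + 10*x)/(x^2 + 1)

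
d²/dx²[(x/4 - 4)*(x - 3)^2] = 3*x/2 - 11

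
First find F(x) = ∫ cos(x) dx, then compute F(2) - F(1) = -sin(1) + sin(2)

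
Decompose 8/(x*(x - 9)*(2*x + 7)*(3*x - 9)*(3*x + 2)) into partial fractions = -108/(5423*(3*x + 2)) + 128/(116025*(2*x + 7)) - 4/(3861*(x - 3)) + 4/(58725*(x - 9)) + 4/(567*x)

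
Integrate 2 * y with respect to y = y^2 + C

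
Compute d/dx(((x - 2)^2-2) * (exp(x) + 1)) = x^2*exp(x) - 2*x*exp(x) + 2*x - 2*exp(x) - 4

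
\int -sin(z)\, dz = cos(z) + C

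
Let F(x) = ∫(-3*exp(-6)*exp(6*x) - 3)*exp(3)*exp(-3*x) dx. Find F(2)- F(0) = -2*exp(3) + 2*exp(-3)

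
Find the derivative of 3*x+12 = 3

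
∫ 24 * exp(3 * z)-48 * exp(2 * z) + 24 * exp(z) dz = 8*(exp(z) - 1)^3 + C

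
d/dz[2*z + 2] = 2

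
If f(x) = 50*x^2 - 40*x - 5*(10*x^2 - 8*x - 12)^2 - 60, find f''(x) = -6000*x^2 + 4800*x + 1860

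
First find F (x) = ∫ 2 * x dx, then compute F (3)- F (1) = 8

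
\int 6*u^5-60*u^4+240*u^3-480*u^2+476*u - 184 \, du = u^6 - 12*u^5 + 60*u^4 - 160*u^3 + 238*u^2 - 184*u + C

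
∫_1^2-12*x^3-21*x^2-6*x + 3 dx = -100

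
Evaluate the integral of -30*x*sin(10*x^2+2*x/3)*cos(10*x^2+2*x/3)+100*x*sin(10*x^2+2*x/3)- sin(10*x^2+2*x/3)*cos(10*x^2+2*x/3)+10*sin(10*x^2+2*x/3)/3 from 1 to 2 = 5*cos(32/3) - 3*cos(32/3)^2/4 + 3*cos(124/3)^2/4 - 5*cos(124/3)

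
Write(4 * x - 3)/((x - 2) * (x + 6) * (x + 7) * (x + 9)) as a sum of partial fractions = 13/(22*(x + 9)) - 31/(18*(x + 7)) + 9/(8*(x + 6)) + 5/(792*(x - 2))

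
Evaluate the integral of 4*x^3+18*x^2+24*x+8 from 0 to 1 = 27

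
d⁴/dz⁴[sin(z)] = sin(z)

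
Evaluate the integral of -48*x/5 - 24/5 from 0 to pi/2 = -6*pi^2/5 - 12*pi/5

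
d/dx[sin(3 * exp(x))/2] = 3*exp(x)*cos(3*exp(x))/2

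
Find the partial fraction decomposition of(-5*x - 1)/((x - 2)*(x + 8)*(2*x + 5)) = -46/(99*(2*x + 5)) + 39/(110*(x + 8)) - 11/(90*(x - 2))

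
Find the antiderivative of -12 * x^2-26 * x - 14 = -4*x^3 - 13*x^2 - 14*x + C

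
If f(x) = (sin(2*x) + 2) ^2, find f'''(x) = -32*sin(4*x) - 32*cos(2*x)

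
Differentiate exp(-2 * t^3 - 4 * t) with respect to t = (-6*t^2 - 4)*exp(-2*t^3 - 4*t)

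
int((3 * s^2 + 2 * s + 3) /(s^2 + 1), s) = 3*s + log(s^2 + 1) + C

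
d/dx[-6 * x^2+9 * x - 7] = 9 - 12*x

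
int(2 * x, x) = x^2 + C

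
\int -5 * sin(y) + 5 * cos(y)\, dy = 5*sqrt(2)*sin(y + pi/4) + C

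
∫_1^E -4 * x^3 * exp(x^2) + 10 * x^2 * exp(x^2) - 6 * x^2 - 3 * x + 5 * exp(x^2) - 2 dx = -2*exp(3) - 7*E - 3*exp(2)/2 + 11/2 + (-2*exp(2) + 2 + 5*E)*exp(exp(2))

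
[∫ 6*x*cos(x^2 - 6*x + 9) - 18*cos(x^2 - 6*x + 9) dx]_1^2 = -3*sin(4) + 3*sin(1)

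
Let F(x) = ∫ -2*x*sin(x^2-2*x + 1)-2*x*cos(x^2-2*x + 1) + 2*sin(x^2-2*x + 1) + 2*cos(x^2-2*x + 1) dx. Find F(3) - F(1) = -1 + cos(4) - sin(4)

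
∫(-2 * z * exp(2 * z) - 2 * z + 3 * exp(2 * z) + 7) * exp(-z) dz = -2*(2*z - 5)*sinh(z) + C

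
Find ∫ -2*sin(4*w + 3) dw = cos(4*w + 3)/2 + C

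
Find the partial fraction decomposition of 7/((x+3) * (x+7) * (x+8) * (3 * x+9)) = -7/(75*(x + 8)) + 7/(48*(x + 7)) - 21/(400*(x + 3)) + 7/(60*(x + 3)^2)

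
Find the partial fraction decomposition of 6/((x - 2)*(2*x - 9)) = 12/(5*(2*x - 9)) - 6/(5*(x - 2))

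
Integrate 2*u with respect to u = u^2 + C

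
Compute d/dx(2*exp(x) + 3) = 2*exp(x)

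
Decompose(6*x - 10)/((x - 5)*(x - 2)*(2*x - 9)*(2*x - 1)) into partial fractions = 7/(54*(2*x - 1)) - 17/(10*(2*x - 9)) + 2/(45*(x - 2)) + 20/(27*(x - 5))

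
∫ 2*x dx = x^2 + C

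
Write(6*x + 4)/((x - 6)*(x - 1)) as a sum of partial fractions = -2/(x - 1) + 8/(x - 6)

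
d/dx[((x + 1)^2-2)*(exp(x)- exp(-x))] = (x^2*exp(2*x) + x^2 + 4*x*exp(2*x) + exp(2*x) - 3)*exp(-x)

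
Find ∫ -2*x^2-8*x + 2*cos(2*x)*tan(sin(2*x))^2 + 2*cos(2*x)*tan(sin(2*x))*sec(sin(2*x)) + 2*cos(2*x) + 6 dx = -2*x^3/3 - 4*x^2 + 6*x + tan(sin(2*x)) + sec(sin(2*x)) + C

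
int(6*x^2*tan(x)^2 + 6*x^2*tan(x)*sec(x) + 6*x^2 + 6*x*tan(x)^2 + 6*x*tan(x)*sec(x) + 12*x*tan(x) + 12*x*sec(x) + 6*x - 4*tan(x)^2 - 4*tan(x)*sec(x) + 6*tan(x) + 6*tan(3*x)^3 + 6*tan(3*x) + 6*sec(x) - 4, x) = (tan(x) + sec(x))*(6*x^2 + 6*x - 4) + tan(3*x)^2 + C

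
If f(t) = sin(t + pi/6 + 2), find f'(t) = cos(t + pi/6 + 2)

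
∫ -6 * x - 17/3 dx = -3*x^2 - 17*x/3 + C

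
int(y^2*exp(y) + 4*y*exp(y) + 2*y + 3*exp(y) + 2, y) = (y + 1)^2*(exp(y) + 1) + C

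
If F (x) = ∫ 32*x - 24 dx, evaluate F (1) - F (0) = -8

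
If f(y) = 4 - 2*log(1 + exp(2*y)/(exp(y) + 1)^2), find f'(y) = -4*exp(2*y)/(2*exp(3*y) + 4*exp(2*y) + 3*exp(y) + 1)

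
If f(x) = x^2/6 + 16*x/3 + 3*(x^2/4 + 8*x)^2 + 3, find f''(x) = 9*x^2/4 + 72*x + 1153/3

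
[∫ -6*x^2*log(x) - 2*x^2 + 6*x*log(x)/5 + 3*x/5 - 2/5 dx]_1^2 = -68*log(2)/5 - 2/5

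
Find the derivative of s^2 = 2*s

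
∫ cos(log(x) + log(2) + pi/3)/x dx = sin(log(2*x) + pi/3) + C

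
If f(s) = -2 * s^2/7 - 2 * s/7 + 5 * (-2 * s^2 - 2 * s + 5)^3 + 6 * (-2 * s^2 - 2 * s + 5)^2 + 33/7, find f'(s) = -240*s^5 - 600*s^4 + 816*s^3 + 1824*s^2 - 7648*s/7 - 6092/7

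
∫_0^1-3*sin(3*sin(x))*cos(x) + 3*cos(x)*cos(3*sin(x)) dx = -1 + sqrt(2)*sin(pi/4 + 3*sin(1))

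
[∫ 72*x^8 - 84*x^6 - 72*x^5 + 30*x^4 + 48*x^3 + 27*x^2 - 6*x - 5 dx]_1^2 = 2223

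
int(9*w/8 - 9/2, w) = 9*w^2/16 - 9*w/2 + C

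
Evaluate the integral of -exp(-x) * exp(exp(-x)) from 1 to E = -exp(exp(-1)) + exp(exp(-E))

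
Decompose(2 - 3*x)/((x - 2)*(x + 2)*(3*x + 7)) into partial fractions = 81/(13*(3*x + 7)) - 2/(x + 2) - 1/(13*(x - 2))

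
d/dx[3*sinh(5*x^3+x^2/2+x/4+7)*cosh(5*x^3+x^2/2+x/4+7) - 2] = 3*(15*x^2 + x + 1/4)*cosh(10*x^3 + x^2 + x/2 + 14)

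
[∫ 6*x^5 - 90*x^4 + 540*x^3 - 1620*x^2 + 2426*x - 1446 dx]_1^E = -56 - 2*(-3 + E)^2 + (-3 + E)^6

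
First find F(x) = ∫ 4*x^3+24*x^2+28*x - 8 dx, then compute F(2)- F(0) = 120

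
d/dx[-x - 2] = -1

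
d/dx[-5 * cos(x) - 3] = 5*sin(x)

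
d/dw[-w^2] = -2*w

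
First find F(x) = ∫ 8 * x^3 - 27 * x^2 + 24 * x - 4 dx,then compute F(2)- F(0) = 0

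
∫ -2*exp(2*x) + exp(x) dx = (1 - exp(x))*exp(x) + C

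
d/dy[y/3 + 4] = 1/3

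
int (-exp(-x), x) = exp(-x) + C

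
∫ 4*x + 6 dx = 2*x^2 + 6*x + C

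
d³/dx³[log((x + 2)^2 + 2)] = (4*x^3 + 24*x^2 + 24*x - 16)/(x^6 + 12*x^5 + 66*x^4 + 208*x^3 + 396*x^2 + 432*x + 216)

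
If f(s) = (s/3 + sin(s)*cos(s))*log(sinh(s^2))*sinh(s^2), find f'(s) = 2*s^2*log(sinh(s^2))*cosh(s^2)/3 + 2*s^2*cosh(s^2)/3 + s*log(sinh(s^2))*sin(2*s)*cosh(s^2) + s*sin(2*s)*cosh(s^2) + log(sinh(s^2))*cos(2*s)*sinh(s^2) + log(sinh(s^2))*sinh(s^2)/3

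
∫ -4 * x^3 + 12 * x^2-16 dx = -x^4 + 4*x^3 - 16*x + C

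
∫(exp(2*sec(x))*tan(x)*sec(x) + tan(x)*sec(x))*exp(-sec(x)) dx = 2*sinh(1/cos(x)) + C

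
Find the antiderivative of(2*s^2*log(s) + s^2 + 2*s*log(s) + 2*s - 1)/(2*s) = ((s + 1)^2 - 2)*log(s)/2 + C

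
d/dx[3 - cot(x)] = sin(x)^(-2)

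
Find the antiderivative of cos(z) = sin(z) + C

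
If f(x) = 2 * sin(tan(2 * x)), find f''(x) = -8*(-1 + cos(2*x)^(-2))^2*sin(tan(2*x)) + 16*sin(2*x)*cos(tan(2*x))/cos(2*x)^3 + 8*sin(tan(2*x)) - 16*sin(tan(2*x))/cos(2*x)^2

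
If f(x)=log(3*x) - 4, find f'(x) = 1/x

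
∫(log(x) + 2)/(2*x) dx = (log(x) + 2)^2/4 + C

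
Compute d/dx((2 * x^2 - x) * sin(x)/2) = x^2*cos(x) + 2*x*sin(x) - x*cos(x)/2 - sin(x)/2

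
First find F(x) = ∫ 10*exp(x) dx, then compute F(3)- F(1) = -10*E + 10*exp(3)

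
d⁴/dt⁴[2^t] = 2^t*log(2)^4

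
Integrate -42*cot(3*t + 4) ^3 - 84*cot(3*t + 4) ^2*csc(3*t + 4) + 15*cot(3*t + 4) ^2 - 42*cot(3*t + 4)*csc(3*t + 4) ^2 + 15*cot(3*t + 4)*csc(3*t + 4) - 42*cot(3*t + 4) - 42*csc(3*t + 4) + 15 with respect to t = 7*(cot(3*t + 4) + csc(3*t + 4))^2 - 5*cot(3*t + 4) - 5*csc(3*t + 4) + C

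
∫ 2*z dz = z^2 + C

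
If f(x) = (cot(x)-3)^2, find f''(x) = 6*cot(x)^4 - 12*cot(x)^3 + 8*cot(x)^2 - 12*cot(x) + 2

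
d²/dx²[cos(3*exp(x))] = -3*(3*exp(x)*cos(3*exp(x)) + sin(3*exp(x)))*exp(x)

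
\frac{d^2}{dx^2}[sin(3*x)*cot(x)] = -9*sin(3*x)/tan(x) - 6*cos(3*x)/sin(x)^2 + 2*sin(3*x)*cos(x)/sin(x)^3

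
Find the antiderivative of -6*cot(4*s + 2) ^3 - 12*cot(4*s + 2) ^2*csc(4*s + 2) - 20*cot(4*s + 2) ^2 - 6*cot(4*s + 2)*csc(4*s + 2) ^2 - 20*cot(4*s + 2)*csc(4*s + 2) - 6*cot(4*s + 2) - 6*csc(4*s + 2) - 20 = 3*(cot(4*s + 2) + csc(4*s + 2))^2/4 + 5*cot(4*s + 2) + 5*csc(4*s + 2) + C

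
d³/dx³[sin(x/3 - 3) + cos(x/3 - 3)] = -sqrt(2)*cos(x/3 - 3 + pi/4)/27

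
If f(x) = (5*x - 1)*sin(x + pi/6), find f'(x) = 5*x*cos(x + pi/6) + 5*sin(x + pi/6) - cos(x + pi/6)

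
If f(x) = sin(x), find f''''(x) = sin(x)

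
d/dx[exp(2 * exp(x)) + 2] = 2*exp(x + 2*exp(x))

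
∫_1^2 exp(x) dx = -E + exp(2)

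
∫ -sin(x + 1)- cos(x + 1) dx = sqrt(2)*cos(x + pi/4 + 1) + C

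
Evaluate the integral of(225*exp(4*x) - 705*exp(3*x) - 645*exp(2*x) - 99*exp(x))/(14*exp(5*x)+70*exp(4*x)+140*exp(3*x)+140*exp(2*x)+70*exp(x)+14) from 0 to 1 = -75/14 + 3*(-5 + 2*E/(1 + E) + 4*exp(2)/(1 + E)^2)^2/7 + 3*E/(2*(1 + E)) + 3*exp(2)/(1 + E)^2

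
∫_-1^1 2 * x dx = 0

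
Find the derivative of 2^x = 2^x*log(2)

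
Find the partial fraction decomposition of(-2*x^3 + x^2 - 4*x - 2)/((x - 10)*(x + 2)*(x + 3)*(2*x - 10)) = -73/(208*(x + 3)) + 13/(84*(x + 2)) + 247/(560*(x - 5)) - 971/(780*(x - 10))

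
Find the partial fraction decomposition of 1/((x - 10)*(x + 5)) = -1/(15*(x + 5)) + 1/(15*(x - 10))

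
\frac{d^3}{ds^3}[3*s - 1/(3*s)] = 2/s^4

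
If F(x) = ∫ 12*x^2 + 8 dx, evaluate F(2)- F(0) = 48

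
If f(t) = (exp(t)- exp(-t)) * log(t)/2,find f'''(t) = (t^3*exp(2*t)*log(t) + t^3*log(t) + 3*t^2*exp(2*t) - 3*t^2 - 3*t*exp(2*t) - 3*t + 2*exp(2*t) - 2)*exp(-t)/(2*t^3)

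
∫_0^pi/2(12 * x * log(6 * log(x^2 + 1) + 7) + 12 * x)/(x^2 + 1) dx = -7*log(7) + (7 + 6*log(1 + pi^2/4))*log(7 + 6*log(1 + pi^2/4))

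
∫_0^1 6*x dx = 3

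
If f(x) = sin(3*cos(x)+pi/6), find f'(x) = -3*sin(x)*cos(3*cos(x) + pi/6)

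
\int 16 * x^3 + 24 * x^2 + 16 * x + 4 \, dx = 4*x^4 + 8*x^3 + 8*x^2 + 4*x + C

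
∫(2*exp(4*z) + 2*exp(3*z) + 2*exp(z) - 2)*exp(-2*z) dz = ((exp(z) + 1)*exp(z) - 1)^2*exp(-2*z) + C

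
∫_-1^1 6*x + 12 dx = 24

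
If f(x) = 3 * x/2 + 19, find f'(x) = 3/2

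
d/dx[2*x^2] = 4*x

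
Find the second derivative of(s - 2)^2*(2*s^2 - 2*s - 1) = 24*s^2 - 60*s + 30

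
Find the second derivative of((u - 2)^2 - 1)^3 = 30*u^4 - 240*u^3 + 684*u^2 - 816*u + 342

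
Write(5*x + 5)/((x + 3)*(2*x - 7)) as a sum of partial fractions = 45/(13*(2*x - 7)) + 10/(13*(x + 3))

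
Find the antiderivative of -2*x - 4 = -x^2 - 4*x + C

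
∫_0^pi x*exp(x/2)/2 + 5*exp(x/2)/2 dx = -3 + (3 + pi)*exp(pi/2)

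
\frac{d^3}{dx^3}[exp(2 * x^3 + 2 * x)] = 216*x^6*exp(2*x^3 + 2*x) + 216*x^4*exp(2*x^3 + 2*x) + 216*x^3*exp(2*x^3 + 2*x) + 72*x^2*exp(2*x^3 + 2*x) + 72*x*exp(2*x^3 + 2*x) + 20*exp(2*x^3 + 2*x)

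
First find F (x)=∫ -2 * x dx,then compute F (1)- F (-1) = 0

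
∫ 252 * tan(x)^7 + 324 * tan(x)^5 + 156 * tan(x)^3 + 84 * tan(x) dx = (42*tan(x)^4 + 18*tan(x)^2 + 42)*tan(x)^2 + C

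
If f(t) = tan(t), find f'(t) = cos(t)^(-2)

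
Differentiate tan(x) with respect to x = cos(x)^(-2)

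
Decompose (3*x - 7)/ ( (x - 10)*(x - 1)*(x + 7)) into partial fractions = -7/(34*(x + 7)) + 1/(18*(x - 1)) + 23/(153*(x - 10))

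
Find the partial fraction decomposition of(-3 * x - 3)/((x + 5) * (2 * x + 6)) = -3/(x + 5) + 3/(2*(x + 3))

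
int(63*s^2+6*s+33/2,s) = 21*s^3 + 3*s^2 + 33*s/2 + C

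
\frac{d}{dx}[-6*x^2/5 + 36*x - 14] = 36 - 12*x/5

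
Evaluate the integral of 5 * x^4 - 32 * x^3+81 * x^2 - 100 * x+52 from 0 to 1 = 22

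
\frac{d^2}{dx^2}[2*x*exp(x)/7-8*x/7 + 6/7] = 2*x*exp(x)/7 + 4*exp(x)/7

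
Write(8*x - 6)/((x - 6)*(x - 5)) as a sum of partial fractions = -34/(x - 5) + 42/(x - 6)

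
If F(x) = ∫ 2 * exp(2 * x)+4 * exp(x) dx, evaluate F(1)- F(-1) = -(exp(-1) + 2)^2 + (2 + E)^2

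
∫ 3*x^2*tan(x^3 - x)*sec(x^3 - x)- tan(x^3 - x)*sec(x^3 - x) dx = sec(x^3 - x) + C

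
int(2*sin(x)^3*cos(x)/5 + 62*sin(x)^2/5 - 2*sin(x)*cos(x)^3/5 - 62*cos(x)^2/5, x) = -(sin(2*x) + 124)*sin(2*x)/20 + C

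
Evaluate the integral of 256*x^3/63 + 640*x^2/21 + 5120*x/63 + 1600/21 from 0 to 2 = 3712/9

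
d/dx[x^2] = 2*x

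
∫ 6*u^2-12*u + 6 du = 2*u^3 - 6*u^2 + 6*u + C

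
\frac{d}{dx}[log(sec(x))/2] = tan(x)/2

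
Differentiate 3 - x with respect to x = -1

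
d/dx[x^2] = 2*x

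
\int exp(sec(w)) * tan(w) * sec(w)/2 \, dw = exp(sec(w))/2 + C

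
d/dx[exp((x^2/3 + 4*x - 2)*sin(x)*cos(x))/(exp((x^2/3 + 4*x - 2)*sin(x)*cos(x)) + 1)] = (x^2*cos(2*x) + x*sin(2*x) + 12*x*cos(2*x) - 6*sqrt(2)*cos(2*x + pi/4))*exp(2*x*sin(2*x))*exp(x^2*sin(2*x)/6)*exp(sin(2*x))/(3*(exp(2*x*sin(2*x))*exp(x^2*sin(2*x)/6) + exp(sin(2*x)))^2)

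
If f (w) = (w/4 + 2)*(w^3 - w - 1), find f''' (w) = 6*w + 12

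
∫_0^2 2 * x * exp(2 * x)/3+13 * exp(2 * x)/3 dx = -2 + 8*exp(4)/3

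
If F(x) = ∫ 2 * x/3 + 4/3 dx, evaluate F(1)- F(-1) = 8/3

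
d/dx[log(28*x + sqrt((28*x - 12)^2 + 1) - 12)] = (784*x + 28*sqrt(784*x^2 - 672*x + 145) - 336)/(784*x^2 + 28*x*sqrt(784*x^2 - 672*x + 145) - 672*x - 12*sqrt(784*x^2 - 672*x + 145) + 145)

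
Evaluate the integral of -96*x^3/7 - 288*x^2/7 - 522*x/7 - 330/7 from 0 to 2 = -408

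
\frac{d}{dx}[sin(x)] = cos(x)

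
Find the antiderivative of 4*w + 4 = 2*w^2 + 4*w + C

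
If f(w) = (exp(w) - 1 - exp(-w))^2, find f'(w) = (2*exp(4*w) - 2*exp(3*w) - 2*exp(w) - 2)*exp(-2*w)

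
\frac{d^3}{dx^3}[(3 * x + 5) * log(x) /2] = (10 - 3*x)/(2*x^3)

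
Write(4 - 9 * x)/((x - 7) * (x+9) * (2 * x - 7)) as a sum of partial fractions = 22/(35*(2*x - 7)) + 17/(80*(x + 9)) - 59/(112*(x - 7))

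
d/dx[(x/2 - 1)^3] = 3*x^2/8 - 3*x/2 + 3/2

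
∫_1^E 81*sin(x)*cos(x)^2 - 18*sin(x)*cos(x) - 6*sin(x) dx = 6*cos(E) - 6*cos(1) - 9*cos(1)^2 + 27*cos(1)^3 + 9*cos(E)^2 - 27*cos(E)^3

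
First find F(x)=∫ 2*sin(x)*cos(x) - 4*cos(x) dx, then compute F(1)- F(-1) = -8*sin(1)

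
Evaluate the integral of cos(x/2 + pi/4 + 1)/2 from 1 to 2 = -sin((pi + 6)/4) + sin(pi/4 + 2)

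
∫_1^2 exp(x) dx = -E + exp(2)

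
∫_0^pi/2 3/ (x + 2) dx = -3*log(2) + 3*log(pi/2 + 2)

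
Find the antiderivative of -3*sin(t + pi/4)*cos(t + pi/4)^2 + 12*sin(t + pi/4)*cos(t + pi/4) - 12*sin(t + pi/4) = (cos(t + pi/4) - 2)^3 + C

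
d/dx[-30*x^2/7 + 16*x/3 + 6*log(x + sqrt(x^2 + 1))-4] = (-180*x^3 - 180*x^2*sqrt(x^2 + 1) + 112*x^2 + 112*x*sqrt(x^2 + 1) - 54*x + 126*sqrt(x^2 + 1) + 112)/(21*x^2 + 21*x*sqrt(x^2 + 1) + 21)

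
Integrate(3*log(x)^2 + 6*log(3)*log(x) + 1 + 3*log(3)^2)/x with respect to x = log(3*x)^3 + log(3*x) + C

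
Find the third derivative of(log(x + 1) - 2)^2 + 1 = (4*log(x + 1) - 14)/(x^3 + 3*x^2 + 3*x + 1)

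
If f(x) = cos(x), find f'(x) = -sin(x)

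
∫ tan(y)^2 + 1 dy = tan(y) + C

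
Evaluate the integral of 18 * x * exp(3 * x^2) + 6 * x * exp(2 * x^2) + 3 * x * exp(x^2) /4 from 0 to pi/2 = -39/8 + 3*exp(pi^2/4)/8 + 3*exp(pi^2/2)/2 + 3*exp(3*pi^2/4)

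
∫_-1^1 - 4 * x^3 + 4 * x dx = 0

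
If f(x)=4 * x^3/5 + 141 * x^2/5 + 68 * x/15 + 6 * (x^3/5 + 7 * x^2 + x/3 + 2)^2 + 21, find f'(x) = 36*x^5/25 + 84*x^4 + 5896*x^3/5 + 504*x^2/5 + 5906*x/15 + 188/15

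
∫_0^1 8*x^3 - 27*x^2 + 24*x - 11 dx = -6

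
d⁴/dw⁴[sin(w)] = sin(w)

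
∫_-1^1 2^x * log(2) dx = 3/2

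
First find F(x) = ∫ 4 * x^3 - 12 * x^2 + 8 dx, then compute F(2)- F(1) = -5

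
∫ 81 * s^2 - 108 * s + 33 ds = 27*s^3 - 54*s^2 + 33*s + C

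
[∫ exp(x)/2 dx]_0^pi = -1/2 + exp(pi)/2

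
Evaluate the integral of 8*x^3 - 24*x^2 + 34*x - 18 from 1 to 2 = 7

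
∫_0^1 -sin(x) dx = -1 + cos(1)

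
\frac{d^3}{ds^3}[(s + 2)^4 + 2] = 24*s + 48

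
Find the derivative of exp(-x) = -exp(-x)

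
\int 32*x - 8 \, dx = 16*x^2 - 8*x + C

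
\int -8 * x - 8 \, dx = -4*x^2 - 8*x + C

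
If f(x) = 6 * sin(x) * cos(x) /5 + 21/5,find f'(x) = 6*cos(2*x)/5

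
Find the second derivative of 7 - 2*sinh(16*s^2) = -2048*s^2*sinh(16*s^2) - 64*cosh(16*s^2)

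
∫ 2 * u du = u^2 + C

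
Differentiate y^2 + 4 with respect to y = 2*y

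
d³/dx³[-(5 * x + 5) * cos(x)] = -5*x*sin(x) - 5*sin(x) + 15*cos(x)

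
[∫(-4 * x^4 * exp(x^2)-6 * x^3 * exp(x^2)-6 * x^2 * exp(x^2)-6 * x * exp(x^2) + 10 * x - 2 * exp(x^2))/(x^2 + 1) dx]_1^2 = -7*exp(4) - 5*log(2) + 5*log(5) + 5*E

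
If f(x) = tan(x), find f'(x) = cos(x)^(-2)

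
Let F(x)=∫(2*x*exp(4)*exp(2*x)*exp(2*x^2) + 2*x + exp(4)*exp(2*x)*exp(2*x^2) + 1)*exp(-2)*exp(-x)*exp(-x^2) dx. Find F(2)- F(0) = -exp(2) - exp(-8) + exp(-2) + exp(8)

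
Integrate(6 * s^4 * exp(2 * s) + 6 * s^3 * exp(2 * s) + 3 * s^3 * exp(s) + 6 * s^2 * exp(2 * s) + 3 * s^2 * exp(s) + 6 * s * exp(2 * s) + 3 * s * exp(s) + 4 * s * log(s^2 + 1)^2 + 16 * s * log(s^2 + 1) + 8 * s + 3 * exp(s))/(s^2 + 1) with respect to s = 3*s^2*exp(2*s) + 3*s*exp(s) + 2*log(s^2 + 1)^3/3 + 4*log(s^2 + 1)^2 + 4*log(s^2 + 1) + C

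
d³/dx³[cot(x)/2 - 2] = -1 - 4/tan(x)^2 - 3/tan(x)^4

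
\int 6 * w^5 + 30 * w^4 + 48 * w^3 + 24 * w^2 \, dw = w^6 + 6*w^5 + 12*w^4 + 8*w^3 + C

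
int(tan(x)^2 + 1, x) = tan(x) + C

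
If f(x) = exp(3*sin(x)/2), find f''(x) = 3*(-2*sin(x) + 3*cos(x)^2)*exp(3*sin(x)/2)/4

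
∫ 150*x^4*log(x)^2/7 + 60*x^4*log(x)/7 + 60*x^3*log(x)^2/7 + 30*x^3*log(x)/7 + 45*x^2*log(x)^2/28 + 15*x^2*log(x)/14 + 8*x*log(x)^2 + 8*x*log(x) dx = x^2*(120*x^3 + 60*x^2 + 15*x + 112)*log(x)^2/28 + C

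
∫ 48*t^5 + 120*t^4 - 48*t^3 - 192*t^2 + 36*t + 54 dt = 8*t^6 + 24*t^5 - 12*t^4 - 64*t^3 + 18*t^2 + 54*t + C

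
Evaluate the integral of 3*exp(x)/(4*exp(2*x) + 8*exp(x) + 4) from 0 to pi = -3/8 + 3*exp(pi)/(4*(1 + exp(pi)))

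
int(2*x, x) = x^2 + C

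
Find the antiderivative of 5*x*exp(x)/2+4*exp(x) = (5*x + 3)*exp(x)/2 + C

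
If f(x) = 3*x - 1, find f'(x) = 3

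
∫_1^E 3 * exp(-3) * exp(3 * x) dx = -1 + exp(-3 + 3*E)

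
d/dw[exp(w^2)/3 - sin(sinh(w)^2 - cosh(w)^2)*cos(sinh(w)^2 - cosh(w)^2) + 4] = 2*w*exp(w^2)/3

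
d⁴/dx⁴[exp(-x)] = exp(-x)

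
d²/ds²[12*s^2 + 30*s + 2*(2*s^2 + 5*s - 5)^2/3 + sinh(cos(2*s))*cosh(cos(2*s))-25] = 32*s^2 + 80*s + 8*sin(2*s)^2*sinh(2*cos(2*s)) - 4*cos(2*s)*cosh(2*cos(2*s)) + 92/3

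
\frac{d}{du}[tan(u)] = cos(u)^(-2)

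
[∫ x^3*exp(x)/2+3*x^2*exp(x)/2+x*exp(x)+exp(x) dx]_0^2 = 6*exp(2)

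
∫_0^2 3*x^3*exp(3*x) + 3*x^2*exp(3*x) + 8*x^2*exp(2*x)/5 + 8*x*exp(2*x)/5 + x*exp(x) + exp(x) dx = 2*exp(2) + 16*exp(4)/5 + 8*exp(6)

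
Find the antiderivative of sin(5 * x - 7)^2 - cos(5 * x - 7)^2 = -sin(10*x - 14)/10 + C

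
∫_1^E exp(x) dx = -E + exp(E)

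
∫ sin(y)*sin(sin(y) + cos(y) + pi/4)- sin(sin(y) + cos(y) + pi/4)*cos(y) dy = cos(sqrt(2)*sin(y + pi/4) + pi/4) + C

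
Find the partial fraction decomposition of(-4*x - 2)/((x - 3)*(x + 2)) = -6/(5*(x + 2)) - 14/(5*(x - 3))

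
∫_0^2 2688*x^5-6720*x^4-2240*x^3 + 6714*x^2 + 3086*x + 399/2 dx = 1179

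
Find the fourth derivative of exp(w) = exp(w)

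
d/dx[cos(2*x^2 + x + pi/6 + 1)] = -(4*x + 1)*sin(2*x^2 + x + pi/6 + 1)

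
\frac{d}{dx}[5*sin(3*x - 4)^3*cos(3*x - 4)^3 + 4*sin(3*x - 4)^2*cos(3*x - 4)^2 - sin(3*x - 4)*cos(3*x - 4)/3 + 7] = -45*sin(3*x - 4)^4*cos(3*x - 4)^2 - 24*sin(3*x - 4)^3*cos(3*x - 4) + 45*sin(3*x - 4)^2*cos(3*x - 4)^4 + sin(3*x - 4)^2 + 24*sin(3*x - 4)*cos(3*x - 4)^3 - cos(3*x - 4)^2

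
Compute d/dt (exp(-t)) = -exp(-t)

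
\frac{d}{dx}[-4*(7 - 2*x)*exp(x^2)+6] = 16*x^2*exp(x^2) - 56*x*exp(x^2) + 8*exp(x^2)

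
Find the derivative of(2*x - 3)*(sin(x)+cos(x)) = -2*x*sin(x) + 2*x*cos(x) + 5*sin(x) - cos(x)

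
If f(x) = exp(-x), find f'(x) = -exp(-x)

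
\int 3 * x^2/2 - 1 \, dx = x^3/2 - x + C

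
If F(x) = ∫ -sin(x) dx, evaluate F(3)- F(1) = cos(3) - cos(1)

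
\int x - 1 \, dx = x^2/2 - x + C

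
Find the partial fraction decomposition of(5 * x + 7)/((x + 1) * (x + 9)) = 19/(4*(x + 9)) + 1/(4*(x + 1))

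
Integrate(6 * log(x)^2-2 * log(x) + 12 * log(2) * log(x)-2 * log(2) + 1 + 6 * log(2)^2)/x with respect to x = (2*log(2*x)^2 - log(2*x) + 1)*log(2*x) + C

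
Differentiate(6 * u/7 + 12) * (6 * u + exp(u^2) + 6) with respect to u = 12*u^2*exp(u^2)/7 + 24*u*exp(u^2) + 72*u/7 + 6*exp(u^2)/7 + 540/7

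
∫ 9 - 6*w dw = -3*w^2 + 9*w + C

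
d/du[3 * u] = 3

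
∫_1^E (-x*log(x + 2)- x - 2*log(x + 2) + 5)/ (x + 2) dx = -4*log(3) + (5 - E)*log(2 + E)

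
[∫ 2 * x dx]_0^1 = 1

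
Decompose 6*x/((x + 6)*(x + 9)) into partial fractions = 18/(x + 9) - 12/(x + 6)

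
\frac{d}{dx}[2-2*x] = -2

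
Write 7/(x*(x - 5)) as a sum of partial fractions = 7/(5*(x - 5)) - 7/(5*x)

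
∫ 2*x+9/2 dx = x^2 + 9*x/2 + C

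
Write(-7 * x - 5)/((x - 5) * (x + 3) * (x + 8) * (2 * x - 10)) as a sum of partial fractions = -51/(1690*(x + 8)) + 1/(40*(x + 3)) + 7/(1352*(x - 5)) - 5/(26*(x - 5)^2)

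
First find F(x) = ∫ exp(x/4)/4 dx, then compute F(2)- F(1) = -exp(1/4) + exp(1/2)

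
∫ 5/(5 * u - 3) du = log(5*u - 3) + C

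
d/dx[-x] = -1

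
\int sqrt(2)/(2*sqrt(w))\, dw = sqrt(2)*sqrt(w) + C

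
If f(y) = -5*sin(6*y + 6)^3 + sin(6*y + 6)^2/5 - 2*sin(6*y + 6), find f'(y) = -90*sin(6*y + 6)^2*cos(6*y + 6) + 6*sin(12*y + 12)/5 - 12*cos(6*y + 6)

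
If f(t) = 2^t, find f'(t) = 2^t*log(2)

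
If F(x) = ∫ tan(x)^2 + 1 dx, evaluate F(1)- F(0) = tan(1)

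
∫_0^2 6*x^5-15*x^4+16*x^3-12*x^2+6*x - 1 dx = 10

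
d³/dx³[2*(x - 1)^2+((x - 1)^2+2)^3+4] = 120*x^3 - 360*x^2 + 504*x - 264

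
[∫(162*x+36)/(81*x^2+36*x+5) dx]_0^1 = -log(5) + log(122)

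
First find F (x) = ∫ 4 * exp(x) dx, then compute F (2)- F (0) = -4 + 4*exp(2)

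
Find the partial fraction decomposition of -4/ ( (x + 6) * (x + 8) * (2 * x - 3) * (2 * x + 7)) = 8/(225*(2*x + 7)) - 8/(1425*(2*x - 3)) + 2/(171*(x + 8)) - 2/(75*(x + 6))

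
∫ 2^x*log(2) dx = 2^x + C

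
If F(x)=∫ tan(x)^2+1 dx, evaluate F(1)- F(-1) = 2*tan(1)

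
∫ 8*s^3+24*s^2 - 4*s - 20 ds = 2*s^4 + 8*s^3 - 2*s^2 - 20*s + C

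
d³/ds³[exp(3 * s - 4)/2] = 27*exp(3*s - 4)/2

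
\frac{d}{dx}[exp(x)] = exp(x)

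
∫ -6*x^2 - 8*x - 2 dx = -2*x^3 - 4*x^2 - 2*x + C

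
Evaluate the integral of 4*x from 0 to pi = 2*pi^2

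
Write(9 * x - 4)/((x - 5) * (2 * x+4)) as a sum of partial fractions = 11/(7*(x + 2)) + 41/(14*(x - 5))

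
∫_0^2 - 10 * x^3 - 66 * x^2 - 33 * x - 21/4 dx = -585/2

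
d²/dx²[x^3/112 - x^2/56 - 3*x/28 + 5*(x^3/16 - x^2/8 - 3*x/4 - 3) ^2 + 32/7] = 75*x^4/128 - 25*x^3/16 - 75*x^2/16 - 39*x/7 + 733/56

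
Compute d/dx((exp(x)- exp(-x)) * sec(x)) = sqrt(2)*(exp(2*x)*sin(x + pi/4) + cos(x + pi/4))*exp(-x)/cos(x)^2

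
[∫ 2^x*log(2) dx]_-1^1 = 3/2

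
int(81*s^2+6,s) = 27*s^3 + 6*s + C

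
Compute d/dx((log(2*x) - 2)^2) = (2*log(x) - 4 + 2*log(2))/x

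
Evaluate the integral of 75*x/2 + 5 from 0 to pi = 5*pi + 75*pi^2/4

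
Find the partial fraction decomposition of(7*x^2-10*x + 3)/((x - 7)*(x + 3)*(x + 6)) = 105/(13*(x + 6)) - 16/(5*(x + 3)) + 138/(65*(x - 7))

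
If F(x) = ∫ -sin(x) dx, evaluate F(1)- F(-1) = 0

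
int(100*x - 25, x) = 50*x^2 - 25*x + C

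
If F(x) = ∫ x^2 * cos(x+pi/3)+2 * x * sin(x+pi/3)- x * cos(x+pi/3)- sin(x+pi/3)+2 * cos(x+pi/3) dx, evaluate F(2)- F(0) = -sqrt(3) + 4*sin(pi/3 + 2)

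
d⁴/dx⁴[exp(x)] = exp(x)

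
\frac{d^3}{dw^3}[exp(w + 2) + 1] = exp(w + 2)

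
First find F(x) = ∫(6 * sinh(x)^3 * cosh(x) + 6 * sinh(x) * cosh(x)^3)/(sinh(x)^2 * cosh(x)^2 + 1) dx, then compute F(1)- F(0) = 3*log(7/8 + cosh(4)/8)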